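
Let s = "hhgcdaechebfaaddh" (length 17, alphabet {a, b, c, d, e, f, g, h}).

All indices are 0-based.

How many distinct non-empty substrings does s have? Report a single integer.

144

rank | idx | suffix
   0 |  12 | aaddh
   1 |  13 | addh
   2 |   5 | aechebfaaddh
   3 |  10 | bfaaddh
   4 |   3 | cdaechebfaaddh
   5 |   7 | chebfaaddh
   6 |   4 | daechebfaaddh
   7 |  14 | ddh
   8 |  15 | dh
   9 |   9 | ebfaaddh
  10 |   6 | echebfaaddh
  11 |  11 | faaddh
  12 |   2 | gcdaechebfaaddh
  13 |  16 | h
  14 |   8 | hebfaaddh
  15 |   1 | hgcdaechebfaaddh
  16 |   0 | hhgcdaechebfaaddh

SA = [12, 13, 5, 10, 3, 7, 4, 14, 15, 9, 6, 11, 2, 16, 8, 1, 0]
[i] adj suffixes → lcp
  [1] 12/13 → 1 ('a')
  [2] 13/5 → 1 ('a')
  [3] 5/10 → 0 ('')
  [4] 10/3 → 0 ('')
  [5] 3/7 → 1 ('c')
  [6] 7/4 → 0 ('')
  [7] 4/14 → 1 ('d')
  [8] 14/15 → 1 ('d')
  [9] 15/9 → 0 ('')
  [10] 9/6 → 1 ('e')
  [11] 6/11 → 0 ('')
  [12] 11/2 → 0 ('')
  [13] 2/16 → 0 ('')
  [14] 16/8 → 1 ('h')
  [15] 8/1 → 1 ('h')
  [16] 1/0 → 1 ('h')

n(n+1)/2 = 17·18/2 = 153
Σ LCP = 0 + 1 + 1 + 0 + 0 + 1 + 0 + 1 + 1 + 0 + 1 + 0 + 0 + 0 + 1 + 1 + 1 = 9
distinct = 153 − 9 = 144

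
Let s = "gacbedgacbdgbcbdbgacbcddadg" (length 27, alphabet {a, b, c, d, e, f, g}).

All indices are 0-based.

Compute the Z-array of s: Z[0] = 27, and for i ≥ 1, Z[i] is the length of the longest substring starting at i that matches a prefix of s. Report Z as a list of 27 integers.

[27, 0, 0, 0, 0, 0, 4, 0, 0, 0, 0, 1, 0, 0, 0, 0, 0, 4, 0, 0, 0, 0, 0, 0, 0, 0, 1]

Z[0]=27
i=1: fresh scan; Z[1]=0
i=2: fresh scan; Z[2]=0
i=3: fresh scan; Z[3]=0
i=4: fresh scan; Z[4]=0
i=5: fresh scan; Z[5]=0
i=6: fresh scan; Z[6]=4 grow→box=[6,10)
i=7: min(r-i=3, Z[1]=0)=0; Z[7]=0
i=8: min(r-i=2, Z[2]=0)=0; Z[8]=0
i=9: min(r-i=1, Z[3]=0)=0; Z[9]=0
i=10: fresh scan; Z[10]=0
i=11: fresh scan; Z[11]=1 grow→box=[11,12)
i=12: fresh scan; Z[12]=0
i=13: fresh scan; Z[13]=0
i=14: fresh scan; Z[14]=0
i=15: fresh scan; Z[15]=0
i=16: fresh scan; Z[16]=0
i=17: fresh scan; Z[17]=4 grow→box=[17,21)
i=18: min(r-i=3, Z[1]=0)=0; Z[18]=0
i=19: min(r-i=2, Z[2]=0)=0; Z[19]=0
i=20: min(r-i=1, Z[3]=0)=0; Z[20]=0
i=21: fresh scan; Z[21]=0
i=22: fresh scan; Z[22]=0
i=23: fresh scan; Z[23]=0
i=24: fresh scan; Z[24]=0
i=25: fresh scan; Z[25]=0
i=26: fresh scan; Z[26]=1 grow→box=[26,27)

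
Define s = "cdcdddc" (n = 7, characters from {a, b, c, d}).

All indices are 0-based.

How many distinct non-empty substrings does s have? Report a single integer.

20

rank→(start, suffix):
  0 → (6, 'c')
  1 → (0, 'cdcdddc')
  2 → (2, 'cdddc')
  3 → (5, 'dc')
  4 → (1, 'dcdddc')
  5 → (4, 'ddc')
  6 → (3, 'dddc')

SA = [6, 0, 2, 5, 1, 4, 3]
rank  pair      lcp
   1  s[6:],s[0:]  1  'c'
   2  s[0:],s[2:]  2  'cd'
   3  s[2:],s[5:]  0  ''
   4  s[5:],s[1:]  2  'dc'
   5  s[1:],s[4:]  1  'd'
   6  s[4:],s[3:]  2  'dd'

n(n+1)/2 = 7·8/2 = 28
Σ LCP = 0 + 1 + 2 + 0 + 2 + 1 + 2 = 8
distinct = 28 − 8 = 20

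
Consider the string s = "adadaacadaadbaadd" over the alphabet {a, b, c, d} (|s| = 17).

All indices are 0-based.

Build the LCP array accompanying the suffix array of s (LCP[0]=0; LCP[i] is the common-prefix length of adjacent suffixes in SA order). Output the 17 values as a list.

rank | idx | suffix
   0 |   4 | aacadaadbaadd
   1 |   9 | aadbaadd
   2 |  13 | aadd
   3 |   5 | acadaadbaadd
   4 |   2 | adaacadaadbaadd
   5 |   7 | adaadbaadd
   6 |   0 | adadaacadaadbaadd
   7 |  10 | adbaadd
   8 |  14 | add
   9 |  12 | baadd
  10 |   6 | cadaadbaadd
  11 |  16 | d
  12 |   3 | daacadaadbaadd
  13 |   8 | daadbaadd
  14 |   1 | dadaacadaadbaadd
  15 |  11 | dbaadd
  16 |  15 | dd

SA = [4, 9, 13, 5, 2, 7, 0, 10, 14, 12, 6, 16, 3, 8, 1, 11, 15]
rank  pair      lcp
   1  s[4:],s[9:]  2  'aa'
   2  s[9:],s[13:]  3  'aad'
   3  s[13:],s[5:]  1  'a'
   4  s[5:],s[2:]  1  'a'
   5  s[2:],s[7:]  4  'adaa'
   6  s[7:],s[0:]  3  'ada'
   7  s[0:],s[10:]  2  'ad'
   8  s[10:],s[14:]  2  'ad'
   9  s[14:],s[12:]  0  ''
  10  s[12:],s[6:]  0  ''
  11  s[6:],s[16:]  0  ''
  12  s[16:],s[3:]  1  'd'
  13  s[3:],s[8:]  3  'daa'
  14  s[8:],s[1:]  2  'da'
  15  s[1:],s[11:]  1  'd'
  16  s[11:],s[15:]  1  'd'

[0, 2, 3, 1, 1, 4, 3, 2, 2, 0, 0, 0, 1, 3, 2, 1, 1]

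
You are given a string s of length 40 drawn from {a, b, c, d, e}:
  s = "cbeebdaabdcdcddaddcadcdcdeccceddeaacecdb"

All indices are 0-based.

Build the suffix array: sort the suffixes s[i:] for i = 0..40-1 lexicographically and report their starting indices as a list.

[6, 33, 7, 34, 19, 15, 39, 4, 8, 1, 18, 0, 26, 27, 37, 10, 21, 12, 23, 35, 28, 5, 14, 38, 17, 9, 20, 11, 22, 13, 16, 30, 31, 24, 32, 3, 25, 36, 29, 2]

sorted suffixes:
  #0 SA[0]=6  'aabdcdcddaddcadcdcdeccceddeaacecdb'
  #1 SA[1]=33  'aacecdb'
  #2 SA[2]=7  'abdcdcddaddcadcdcdeccceddeaacecdb'
  #3 SA[3]=34  'acecdb'
  #4 SA[4]=19  'adcdcdeccceddeaacecdb'
  #5 SA[5]=15  'addcadcdcdeccceddeaacecdb'
  #6 SA[6]=39  'b'
  #7 SA[7]=4  'bdaabdcdcddaddcadcdcdeccceddeaacecdb'
  #8 SA[8]=8  'bdcdcddaddcadcdcdeccceddeaacecdb'
  #9 SA[9]=1  'beebdaabdcdcddaddcadcdcdeccceddeaacecdb'
  #10 SA[10]=18  'cadcdcdeccceddeaacecdb'
  #11 SA[11]=0  'cbeebdaabdcdcddaddcadcdcdeccceddeaacecdb'
  #12 SA[12]=26  'ccceddeaacecdb'
  #13 SA[13]=27  'cceddeaacecdb'
  #14 SA[14]=37  'cdb'
  #15 SA[15]=10  'cdcddaddcadcdcdeccceddeaacecdb'
  #16 SA[16]=21  'cdcdeccceddeaacecdb'
  #17 SA[17]=12  'cddaddcadcdcdeccceddeaacecdb'
  #18 SA[18]=23  'cdeccceddeaacecdb'
  #19 SA[19]=35  'cecdb'
  #20 SA[20]=28  'ceddeaacecdb'
  #21 SA[21]=5  'daabdcdcddaddcadcdcdeccceddeaacecdb'
  #22 SA[22]=14  'daddcadcdcdeccceddeaacecdb'
  #23 SA[23]=38  'db'
  #24 SA[24]=17  'dcadcdcdeccceddeaacecdb'
  #25 SA[25]=9  'dcdcddaddcadcdcdeccceddeaacecdb'
  #26 SA[26]=20  'dcdcdeccceddeaacecdb'
  #27 SA[27]=11  'dcddaddcadcdcdeccceddeaacecdb'
  #28 SA[28]=22  'dcdeccceddeaacecdb'
  #29 SA[29]=13  'ddaddcadcdcdeccceddeaacecdb'
  #30 SA[30]=16  'ddcadcdcdeccceddeaacecdb'
  #31 SA[31]=30  'ddeaacecdb'
  #32 SA[32]=31  'deaacecdb'
  #33 SA[33]=24  'deccceddeaacecdb'
  #34 SA[34]=32  'eaacecdb'
  #35 SA[35]=3  'ebdaabdcdcddaddcadcdcdeccceddeaacecdb'
  #36 SA[36]=25  'eccceddeaacecdb'
  #37 SA[37]=36  'ecdb'
  #38 SA[38]=29  'eddeaacecdb'
  #39 SA[39]=2  'eebdaabdcdcddaddcadcdcdeccceddeaacecdb'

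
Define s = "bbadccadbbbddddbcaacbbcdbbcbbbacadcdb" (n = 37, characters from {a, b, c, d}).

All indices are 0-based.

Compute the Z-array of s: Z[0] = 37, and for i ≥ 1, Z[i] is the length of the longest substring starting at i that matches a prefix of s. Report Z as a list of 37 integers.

Z[0]=37
i=1: i≥r, start 0; Z[1]=1 grow→box=[1,2)
i=2: i≥r, start 0; Z[2]=0
i=3: i≥r, start 0; Z[3]=0
i=4: i≥r, start 0; Z[4]=0
i=5: i≥r, start 0; Z[5]=0
i=6: i≥r, start 0; Z[6]=0
i=7: i≥r, start 0; Z[7]=0
i=8: i≥r, start 0; Z[8]=2 grow→box=[8,10)
i=9: min(r-i=1, Z[1]=1)=1; Z[9]=2 grow→box=[9,11)
i=10: min(r-i=1, Z[1]=1)=1; Z[10]=1
i=11: i≥r, start 0; Z[11]=0
i=12: i≥r, start 0; Z[12]=0
i=13: i≥r, start 0; Z[13]=0
i=14: i≥r, start 0; Z[14]=0
i=15: i≥r, start 0; Z[15]=1 grow→box=[15,16)
i=16: i≥r, start 0; Z[16]=0
i=17: i≥r, start 0; Z[17]=0
i=18: i≥r, start 0; Z[18]=0
i=19: i≥r, start 0; Z[19]=0
i=20: i≥r, start 0; Z[20]=2 grow→box=[20,22)
i=21: min(r-i=1, Z[1]=1)=1; Z[21]=1
i=22: i≥r, start 0; Z[22]=0
i=23: i≥r, start 0; Z[23]=0
i=24: i≥r, start 0; Z[24]=2 grow→box=[24,26)
i=25: min(r-i=1, Z[1]=1)=1; Z[25]=1
i=26: i≥r, start 0; Z[26]=0
i=27: i≥r, start 0; Z[27]=2 grow→box=[27,29)
i=28: min(r-i=1, Z[1]=1)=1; Z[28]=3 grow→box=[28,31)
i=29: min(r-i=2, Z[1]=1)=1; Z[29]=1
i=30: min(r-i=1, Z[2]=0)=0; Z[30]=0
i=31: i≥r, start 0; Z[31]=0
i=32: i≥r, start 0; Z[32]=0
i=33: i≥r, start 0; Z[33]=0
i=34: i≥r, start 0; Z[34]=0
i=35: i≥r, start 0; Z[35]=0
i=36: i≥r, start 0; Z[36]=1 grow→box=[36,37)

[37, 1, 0, 0, 0, 0, 0, 0, 2, 2, 1, 0, 0, 0, 0, 1, 0, 0, 0, 0, 2, 1, 0, 0, 2, 1, 0, 2, 3, 1, 0, 0, 0, 0, 0, 0, 1]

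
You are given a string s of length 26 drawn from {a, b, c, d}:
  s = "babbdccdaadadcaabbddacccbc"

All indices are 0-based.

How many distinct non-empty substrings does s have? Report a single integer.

316

rank→(start, suffix):
  0 → (14, 'aabbddacccbc')
  1 → (8, 'aadadcaabbddacccbc')
  2 → (1, 'abbdccdaadadcaabbddacccbc')
  3 → (15, 'abbddacccbc')
  4 → (20, 'acccbc')
  5 → (9, 'adadcaabbddacccbc')
  6 → (11, 'adcaabbddacccbc')
  7 → (0, 'babbdccdaadadcaabbddacccbc')
  8 → (2, 'bbdccdaadadcaabbddacccbc')
  9 → (16, 'bbddacccbc')
  10 → (24, 'bc')
  11 → (3, 'bdccdaadadcaabbddacccbc')
  12 → (17, 'bddacccbc')
  13 → (25, 'c')
  14 → (13, 'caabbddacccbc')
  15 → (23, 'cbc')
  16 → (22, 'ccbc')
  17 → (21, 'cccbc')
  18 → (5, 'ccdaadadcaabbddacccbc')
  19 → (6, 'cdaadadcaabbddacccbc')
  20 → (7, 'daadadcaabbddacccbc')
  21 → (19, 'dacccbc')
  22 → (10, 'dadcaabbddacccbc')
  23 → (12, 'dcaabbddacccbc')
  24 → (4, 'dccdaadadcaabbddacccbc')
  25 → (18, 'ddacccbc')

SA = [14, 8, 1, 15, 20, 9, 11, 0, 2, 16, 24, 3, 17, 25, 13, 23, 22, 21, 5, 6, 7, 19, 10, 12, 4, 18]
[i] adj suffixes → lcp
  [1] 14/8 → 2 ('aa')
  [2] 8/1 → 1 ('a')
  [3] 1/15 → 4 ('abbd')
  [4] 15/20 → 1 ('a')
  [5] 20/9 → 1 ('a')
  [6] 9/11 → 2 ('ad')
  [7] 11/0 → 0 ('')
  [8] 0/2 → 1 ('b')
  [9] 2/16 → 3 ('bbd')
  [10] 16/24 → 1 ('b')
  [11] 24/3 → 1 ('b')
  [12] 3/17 → 2 ('bd')
  [13] 17/25 → 0 ('')
  [14] 25/13 → 1 ('c')
  [15] 13/23 → 1 ('c')
  [16] 23/22 → 1 ('c')
  [17] 22/21 → 2 ('cc')
  [18] 21/5 → 2 ('cc')
  [19] 5/6 → 1 ('c')
  [20] 6/7 → 0 ('')
  [21] 7/19 → 2 ('da')
  [22] 19/10 → 2 ('da')
  [23] 10/12 → 1 ('d')
  [24] 12/4 → 2 ('dc')
  [25] 4/18 → 1 ('d')

n(n+1)/2 = 26·27/2 = 351
Σ LCP = 0 + 2 + 1 + 4 + 1 + 1 + 2 + 0 + 1 + 3 + 1 + 1 + 2 + 0 + 1 + 1 + 1 + 2 + 2 + 1 + 0 + 2 + 2 + 1 + 2 + 1 = 35
distinct = 351 − 35 = 316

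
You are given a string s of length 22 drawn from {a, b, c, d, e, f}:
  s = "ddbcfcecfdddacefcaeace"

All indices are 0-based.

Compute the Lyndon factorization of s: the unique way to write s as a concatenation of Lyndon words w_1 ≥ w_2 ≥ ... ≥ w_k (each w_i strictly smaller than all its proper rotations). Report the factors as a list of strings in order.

emit factor 1: 'd' (i=0, period=1)
emit factor 2: 'd' (i=1, period=1)
emit factor 3: 'bcfcecfddd' (i=2, period=10)
emit factor 4: 'acefcae' (i=12, period=7)
emit factor 5: 'ace' (i=19, period=3)

["d", "d", "bcfcecfddd", "acefcae", "ace"]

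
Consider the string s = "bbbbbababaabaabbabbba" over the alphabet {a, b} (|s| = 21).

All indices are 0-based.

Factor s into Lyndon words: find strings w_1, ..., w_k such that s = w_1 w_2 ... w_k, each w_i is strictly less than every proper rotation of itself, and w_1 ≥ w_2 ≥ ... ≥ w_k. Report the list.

["b", "b", "b", "b", "b", "ab", "ab", "aabaabbabbb", "a"]

emit factor 1: 'b' (i=0, period=1)
emit factor 2: 'b' (i=1, period=1)
emit factor 3: 'b' (i=2, period=1)
emit factor 4: 'b' (i=3, period=1)
emit factor 5: 'b' (i=4, period=1)
emit factor 6: 'ab' (i=5, period=2)
emit factor 7: 'ab' (i=7, period=2)
emit factor 8: 'aabaabbabbb' (i=9, period=11)
emit factor 9: 'a' (i=20, period=1)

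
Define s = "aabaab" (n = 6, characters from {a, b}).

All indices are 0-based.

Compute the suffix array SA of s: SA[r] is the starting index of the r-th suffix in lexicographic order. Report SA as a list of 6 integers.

[3, 0, 4, 1, 5, 2]

rank→(start, suffix):
  0 → (3, 'aab')
  1 → (0, 'aabaab')
  2 → (4, 'ab')
  3 → (1, 'abaab')
  4 → (5, 'b')
  5 → (2, 'baab')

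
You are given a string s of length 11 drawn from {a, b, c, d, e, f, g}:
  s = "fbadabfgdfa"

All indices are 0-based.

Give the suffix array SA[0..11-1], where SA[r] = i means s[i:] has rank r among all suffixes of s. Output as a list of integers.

rank→(start, suffix):
  0 → (10, 'a')
  1 → (4, 'abfgdfa')
  2 → (2, 'adabfgdfa')
  3 → (1, 'badabfgdfa')
  4 → (5, 'bfgdfa')
  5 → (3, 'dabfgdfa')
  6 → (8, 'dfa')
  7 → (9, 'fa')
  8 → (0, 'fbadabfgdfa')
  9 → (6, 'fgdfa')
  10 → (7, 'gdfa')

[10, 4, 2, 1, 5, 3, 8, 9, 0, 6, 7]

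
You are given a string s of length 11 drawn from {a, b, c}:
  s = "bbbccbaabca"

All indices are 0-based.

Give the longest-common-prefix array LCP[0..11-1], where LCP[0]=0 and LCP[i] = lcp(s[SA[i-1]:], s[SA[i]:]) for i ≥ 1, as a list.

[0, 1, 1, 0, 1, 2, 1, 2, 0, 1, 1]

rank | idx | suffix
   0 |  10 | a
   1 |   6 | aabca
   2 |   7 | abca
   3 |   5 | baabca
   4 |   0 | bbbccbaabca
   5 |   1 | bbccbaabca
   6 |   8 | bca
   7 |   2 | bccbaabca
   8 |   9 | ca
   9 |   4 | cbaabca
  10 |   3 | ccbaabca

SA = [10, 6, 7, 5, 0, 1, 8, 2, 9, 4, 3]
[i] adj suffixes → lcp
  [1] 10/6 → 1 ('a')
  [2] 6/7 → 1 ('a')
  [3] 7/5 → 0 ('')
  [4] 5/0 → 1 ('b')
  [5] 0/1 → 2 ('bb')
  [6] 1/8 → 1 ('b')
  [7] 8/2 → 2 ('bc')
  [8] 2/9 → 0 ('')
  [9] 9/4 → 1 ('c')
  [10] 4/3 → 1 ('c')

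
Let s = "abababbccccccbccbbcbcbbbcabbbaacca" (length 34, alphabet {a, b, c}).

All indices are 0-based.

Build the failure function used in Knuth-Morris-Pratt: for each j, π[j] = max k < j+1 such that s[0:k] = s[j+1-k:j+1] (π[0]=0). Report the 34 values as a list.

π[0] = 0
j=1 s[j]='b': π[1]=0 (border '')
j=2 s[j]='a': π[2]=1 (border 'a')
j=3 s[j]='b': π[3]=2 (border 'ab')
j=4 s[j]='a': π[4]=3 (border 'aba')
j=5 s[j]='b': π[5]=4 (border 'abab')
j=6 s[j]='b': k: 4→2→0; π[6]=0 (border '')
j=7 s[j]='c': π[7]=0 (border '')
j=8 s[j]='c': π[8]=0 (border '')
j=9 s[j]='c': π[9]=0 (border '')
j=10 s[j]='c': π[10]=0 (border '')
j=11 s[j]='c': π[11]=0 (border '')
j=12 s[j]='c': π[12]=0 (border '')
j=13 s[j]='b': π[13]=0 (border '')
j=14 s[j]='c': π[14]=0 (border '')
j=15 s[j]='c': π[15]=0 (border '')
j=16 s[j]='b': π[16]=0 (border '')
j=17 s[j]='b': π[17]=0 (border '')
j=18 s[j]='c': π[18]=0 (border '')
j=19 s[j]='b': π[19]=0 (border '')
j=20 s[j]='c': π[20]=0 (border '')
j=21 s[j]='b': π[21]=0 (border '')
j=22 s[j]='b': π[22]=0 (border '')
j=23 s[j]='b': π[23]=0 (border '')
j=24 s[j]='c': π[24]=0 (border '')
j=25 s[j]='a': π[25]=1 (border 'a')
j=26 s[j]='b': π[26]=2 (border 'ab')
j=27 s[j]='b': k: 2→0; π[27]=0 (border '')
j=28 s[j]='b': π[28]=0 (border '')
j=29 s[j]='a': π[29]=1 (border 'a')
j=30 s[j]='a': k: 1→0; π[30]=1 (border 'a')
j=31 s[j]='c': k: 1→0; π[31]=0 (border '')
j=32 s[j]='c': π[32]=0 (border '')
j=33 s[j]='a': π[33]=1 (border 'a')

[0, 0, 1, 2, 3, 4, 0, 0, 0, 0, 0, 0, 0, 0, 0, 0, 0, 0, 0, 0, 0, 0, 0, 0, 0, 1, 2, 0, 0, 1, 1, 0, 0, 1]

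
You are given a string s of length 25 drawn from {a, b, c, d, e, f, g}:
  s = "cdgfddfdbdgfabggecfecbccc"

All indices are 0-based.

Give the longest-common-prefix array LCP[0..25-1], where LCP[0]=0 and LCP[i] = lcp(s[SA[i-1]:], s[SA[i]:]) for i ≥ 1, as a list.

sorted suffixes:
  #0 SA[0]=12  'abggecfecbccc'
  #1 SA[1]=21  'bccc'
  #2 SA[2]=8  'bdgfabggecfecbccc'
  #3 SA[3]=13  'bggecfecbccc'
  #4 SA[4]=24  'c'
  #5 SA[5]=20  'cbccc'
  #6 SA[6]=23  'cc'
  #7 SA[7]=22  'ccc'
  #8 SA[8]=0  'cdgfddfdbdgfabggecfecbccc'
  #9 SA[9]=17  'cfecbccc'
  #10 SA[10]=7  'dbdgfabggecfecbccc'
  #11 SA[11]=4  'ddfdbdgfabggecfecbccc'
  #12 SA[12]=5  'dfdbdgfabggecfecbccc'
  #13 SA[13]=9  'dgfabggecfecbccc'
  #14 SA[14]=1  'dgfddfdbdgfabggecfecbccc'
  #15 SA[15]=19  'ecbccc'
  #16 SA[16]=16  'ecfecbccc'
  #17 SA[17]=11  'fabggecfecbccc'
  #18 SA[18]=6  'fdbdgfabggecfecbccc'
  #19 SA[19]=3  'fddfdbdgfabggecfecbccc'
  #20 SA[20]=18  'fecbccc'
  #21 SA[21]=15  'gecfecbccc'
  #22 SA[22]=10  'gfabggecfecbccc'
  #23 SA[23]=2  'gfddfdbdgfabggecfecbccc'
  #24 SA[24]=14  'ggecfecbccc'

SA = [12, 21, 8, 13, 24, 20, 23, 22, 0, 17, 7, 4, 5, 9, 1, 19, 16, 11, 6, 3, 18, 15, 10, 2, 14]
rank  pair      lcp
   1  s[12:],s[21:]  0  ''
   2  s[21:],s[8:]  1  'b'
   3  s[8:],s[13:]  1  'b'
   4  s[13:],s[24:]  0  ''
   5  s[24:],s[20:]  1  'c'
   6  s[20:],s[23:]  1  'c'
   7  s[23:],s[22:]  2  'cc'
   8  s[22:],s[0:]  1  'c'
   9  s[0:],s[17:]  1  'c'
  10  s[17:],s[7:]  0  ''
  11  s[7:],s[4:]  1  'd'
  12  s[4:],s[5:]  1  'd'
  13  s[5:],s[9:]  1  'd'
  14  s[9:],s[1:]  3  'dgf'
  15  s[1:],s[19:]  0  ''
  16  s[19:],s[16:]  2  'ec'
  17  s[16:],s[11:]  0  ''
  18  s[11:],s[6:]  1  'f'
  19  s[6:],s[3:]  2  'fd'
  20  s[3:],s[18:]  1  'f'
  21  s[18:],s[15:]  0  ''
  22  s[15:],s[10:]  1  'g'
  23  s[10:],s[2:]  2  'gf'
  24  s[2:],s[14:]  1  'g'

[0, 0, 1, 1, 0, 1, 1, 2, 1, 1, 0, 1, 1, 1, 3, 0, 2, 0, 1, 2, 1, 0, 1, 2, 1]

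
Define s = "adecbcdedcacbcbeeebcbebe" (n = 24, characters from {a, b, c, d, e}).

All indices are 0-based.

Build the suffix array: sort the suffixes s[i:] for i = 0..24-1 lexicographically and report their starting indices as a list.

[10, 0, 18, 12, 4, 22, 20, 14, 9, 11, 3, 19, 13, 5, 8, 1, 6, 23, 17, 21, 2, 7, 16, 15]

sorted suffixes:
  #0 SA[0]=10  'acbcbeeebcbebe'
  #1 SA[1]=0  'adecbcdedcacbcbeeebcbebe'
  #2 SA[2]=18  'bcbebe'
  #3 SA[3]=12  'bcbeeebcbebe'
  #4 SA[4]=4  'bcdedcacbcbeeebcbebe'
  #5 SA[5]=22  'be'
  #6 SA[6]=20  'bebe'
  #7 SA[7]=14  'beeebcbebe'
  #8 SA[8]=9  'cacbcbeeebcbebe'
  #9 SA[9]=11  'cbcbeeebcbebe'
  #10 SA[10]=3  'cbcdedcacbcbeeebcbebe'
  #11 SA[11]=19  'cbebe'
  #12 SA[12]=13  'cbeeebcbebe'
  #13 SA[13]=5  'cdedcacbcbeeebcbebe'
  #14 SA[14]=8  'dcacbcbeeebcbebe'
  #15 SA[15]=1  'decbcdedcacbcbeeebcbebe'
  #16 SA[16]=6  'dedcacbcbeeebcbebe'
  #17 SA[17]=23  'e'
  #18 SA[18]=17  'ebcbebe'
  #19 SA[19]=21  'ebe'
  #20 SA[20]=2  'ecbcdedcacbcbeeebcbebe'
  #21 SA[21]=7  'edcacbcbeeebcbebe'
  #22 SA[22]=16  'eebcbebe'
  #23 SA[23]=15  'eeebcbebe'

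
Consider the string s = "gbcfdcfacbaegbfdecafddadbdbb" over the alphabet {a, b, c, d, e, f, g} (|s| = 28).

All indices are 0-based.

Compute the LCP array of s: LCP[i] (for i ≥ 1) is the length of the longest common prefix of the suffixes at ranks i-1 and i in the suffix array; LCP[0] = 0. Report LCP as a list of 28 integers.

[0, 1, 1, 1, 0, 1, 1, 1, 1, 1, 0, 1, 1, 2, 0, 1, 2, 1, 1, 1, 0, 1, 0, 1, 2, 2, 0, 2]

rank | idx | suffix
   0 |   7 | acbaegbfdecafddadbdbb
   1 |  22 | adbdbb
   2 |  10 | aegbfdecafddadbdbb
   3 |  18 | afddadbdbb
   4 |  27 | b
   5 |   9 | baegbfdecafddadbdbb
   6 |  26 | bb
   7 |   1 | bcfdcfacbaegbfdecafddadbdbb
   8 |  24 | bdbb
   9 |  13 | bfdecafddadbdbb
  10 |  17 | cafddadbdbb
  11 |   8 | cbaegbfdecafddadbdbb
  12 |   5 | cfacbaegbfdecafddadbdbb
  13 |   2 | cfdcfacbaegbfdecafddadbdbb
  14 |  21 | dadbdbb
  15 |  25 | dbb
  16 |  23 | dbdbb
  17 |   4 | dcfacbaegbfdecafddadbdbb
  18 |  20 | ddadbdbb
  19 |  15 | decafddadbdbb
  20 |  16 | ecafddadbdbb
  21 |  11 | egbfdecafddadbdbb
  22 |   6 | facbaegbfdecafddadbdbb
  23 |   3 | fdcfacbaegbfdecafddadbdbb
  24 |  19 | fddadbdbb
  25 |  14 | fdecafddadbdbb
  26 |   0 | gbcfdcfacbaegbfdecafddadbdbb
  27 |  12 | gbfdecafddadbdbb

SA = [7, 22, 10, 18, 27, 9, 26, 1, 24, 13, 17, 8, 5, 2, 21, 25, 23, 4, 20, 15, 16, 11, 6, 3, 19, 14, 0, 12]
rank  pair      lcp
   1  s[7:],s[22:]  1  'a'
   2  s[22:],s[10:]  1  'a'
   3  s[10:],s[18:]  1  'a'
   4  s[18:],s[27:]  0  ''
   5  s[27:],s[9:]  1  'b'
   6  s[9:],s[26:]  1  'b'
   7  s[26:],s[1:]  1  'b'
   8  s[1:],s[24:]  1  'b'
   9  s[24:],s[13:]  1  'b'
  10  s[13:],s[17:]  0  ''
  11  s[17:],s[8:]  1  'c'
  12  s[8:],s[5:]  1  'c'
  13  s[5:],s[2:]  2  'cf'
  14  s[2:],s[21:]  0  ''
  15  s[21:],s[25:]  1  'd'
  16  s[25:],s[23:]  2  'db'
  17  s[23:],s[4:]  1  'd'
  18  s[4:],s[20:]  1  'd'
  19  s[20:],s[15:]  1  'd'
  20  s[15:],s[16:]  0  ''
  21  s[16:],s[11:]  1  'e'
  22  s[11:],s[6:]  0  ''
  23  s[6:],s[3:]  1  'f'
  24  s[3:],s[19:]  2  'fd'
  25  s[19:],s[14:]  2  'fd'
  26  s[14:],s[0:]  0  ''
  27  s[0:],s[12:]  2  'gb'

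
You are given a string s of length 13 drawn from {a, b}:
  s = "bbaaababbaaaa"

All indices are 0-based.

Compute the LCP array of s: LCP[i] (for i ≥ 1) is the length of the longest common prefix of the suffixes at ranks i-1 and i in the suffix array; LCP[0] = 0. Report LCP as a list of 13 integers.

sorted suffixes:
  #0 SA[0]=12  'a'
  #1 SA[1]=11  'aa'
  #2 SA[2]=10  'aaa'
  #3 SA[3]=9  'aaaa'
  #4 SA[4]=2  'aaababbaaaa'
  #5 SA[5]=3  'aababbaaaa'
  #6 SA[6]=4  'ababbaaaa'
  #7 SA[7]=6  'abbaaaa'
  #8 SA[8]=8  'baaaa'
  #9 SA[9]=1  'baaababbaaaa'
  #10 SA[10]=5  'babbaaaa'
  #11 SA[11]=7  'bbaaaa'
  #12 SA[12]=0  'bbaaababbaaaa'

SA = [12, 11, 10, 9, 2, 3, 4, 6, 8, 1, 5, 7, 0]
i: (SA[i-1],SA[i]) lcp shared
  1: (12,11) 1 'a'
  2: (11,10) 2 'aa'
  3: (10,9) 3 'aaa'
  4: (9,2) 3 'aaa'
  5: (2,3) 2 'aa'
  6: (3,4) 1 'a'
  7: (4,6) 2 'ab'
  8: (6,8) 0 ''
  9: (8,1) 4 'baaa'
  10: (1,5) 2 'ba'
  11: (5,7) 1 'b'
  12: (7,0) 5 'bbaaa'

[0, 1, 2, 3, 3, 2, 1, 2, 0, 4, 2, 1, 5]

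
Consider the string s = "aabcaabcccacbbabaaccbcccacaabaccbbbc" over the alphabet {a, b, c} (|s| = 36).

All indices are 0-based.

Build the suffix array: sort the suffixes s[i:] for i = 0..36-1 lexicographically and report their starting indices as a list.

[26, 0, 4, 16, 14, 27, 1, 5, 24, 10, 29, 17, 15, 13, 28, 12, 32, 33, 34, 2, 20, 6, 35, 25, 3, 23, 9, 11, 31, 19, 22, 8, 30, 18, 21, 7]

sorted suffixes:
  #0 SA[0]=26  'aabaccbbbc'
  #1 SA[1]=0  'aabcaabcccacbbabaaccbcccacaabaccbbbc'
  #2 SA[2]=4  'aabcccacbbabaaccbcccacaabaccbbbc'
  #3 SA[3]=16  'aaccbcccacaabaccbbbc'
  #4 SA[4]=14  'abaaccbcccacaabaccbbbc'
  #5 SA[5]=27  'abaccbbbc'
  #6 SA[6]=1  'abcaabcccacbbabaaccbcccacaabaccbbbc'
  #7 SA[7]=5  'abcccacbbabaaccbcccacaabaccbbbc'
  #8 SA[8]=24  'acaabaccbbbc'
  #9 SA[9]=10  'acbbabaaccbcccacaabaccbbbc'
  #10 SA[10]=29  'accbbbc'
  #11 SA[11]=17  'accbcccacaabaccbbbc'
  #12 SA[12]=15  'baaccbcccacaabaccbbbc'
  #13 SA[13]=13  'babaaccbcccacaabaccbbbc'
  #14 SA[14]=28  'baccbbbc'
  #15 SA[15]=12  'bbabaaccbcccacaabaccbbbc'
  #16 SA[16]=32  'bbbc'
  #17 SA[17]=33  'bbc'
  #18 SA[18]=34  'bc'
  #19 SA[19]=2  'bcaabcccacbbabaaccbcccacaabaccbbbc'
  #20 SA[20]=20  'bcccacaabaccbbbc'
  #21 SA[21]=6  'bcccacbbabaaccbcccacaabaccbbbc'
  #22 SA[22]=35  'c'
  #23 SA[23]=25  'caabaccbbbc'
  #24 SA[24]=3  'caabcccacbbabaaccbcccacaabaccbbbc'
  #25 SA[25]=23  'cacaabaccbbbc'
  #26 SA[26]=9  'cacbbabaaccbcccacaabaccbbbc'
  #27 SA[27]=11  'cbbabaaccbcccacaabaccbbbc'
  #28 SA[28]=31  'cbbbc'
  #29 SA[29]=19  'cbcccacaabaccbbbc'
  #30 SA[30]=22  'ccacaabaccbbbc'
  #31 SA[31]=8  'ccacbbabaaccbcccacaabaccbbbc'
  #32 SA[32]=30  'ccbbbc'
  #33 SA[33]=18  'ccbcccacaabaccbbbc'
  #34 SA[34]=21  'cccacaabaccbbbc'
  #35 SA[35]=7  'cccacbbabaaccbcccacaabaccbbbc'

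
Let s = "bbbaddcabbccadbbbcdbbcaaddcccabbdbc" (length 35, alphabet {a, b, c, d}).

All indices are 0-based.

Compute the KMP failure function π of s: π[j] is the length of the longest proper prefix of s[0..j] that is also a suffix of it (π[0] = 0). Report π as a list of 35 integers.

[0, 1, 2, 0, 0, 0, 0, 0, 1, 2, 0, 0, 0, 0, 1, 2, 3, 0, 0, 1, 2, 0, 0, 0, 0, 0, 0, 0, 0, 0, 1, 2, 0, 1, 0]

π[0] = 0
j=1 s[j]='b': π[1]=1 (border 'b')
j=2 s[j]='b': π[2]=2 (border 'bb')
j=3 s[j]='a': k: 2→1→0; π[3]=0 (border '')
j=4 s[j]='d': π[4]=0 (border '')
j=5 s[j]='d': π[5]=0 (border '')
j=6 s[j]='c': π[6]=0 (border '')
j=7 s[j]='a': π[7]=0 (border '')
j=8 s[j]='b': π[8]=1 (border 'b')
j=9 s[j]='b': π[9]=2 (border 'bb')
j=10 s[j]='c': k: 2→1→0; π[10]=0 (border '')
j=11 s[j]='c': π[11]=0 (border '')
j=12 s[j]='a': π[12]=0 (border '')
j=13 s[j]='d': π[13]=0 (border '')
j=14 s[j]='b': π[14]=1 (border 'b')
j=15 s[j]='b': π[15]=2 (border 'bb')
j=16 s[j]='b': π[16]=3 (border 'bbb')
j=17 s[j]='c': k: 3→2→1→0; π[17]=0 (border '')
j=18 s[j]='d': π[18]=0 (border '')
j=19 s[j]='b': π[19]=1 (border 'b')
j=20 s[j]='b': π[20]=2 (border 'bb')
j=21 s[j]='c': k: 2→1→0; π[21]=0 (border '')
j=22 s[j]='a': π[22]=0 (border '')
j=23 s[j]='a': π[23]=0 (border '')
j=24 s[j]='d': π[24]=0 (border '')
j=25 s[j]='d': π[25]=0 (border '')
j=26 s[j]='c': π[26]=0 (border '')
j=27 s[j]='c': π[27]=0 (border '')
j=28 s[j]='c': π[28]=0 (border '')
j=29 s[j]='a': π[29]=0 (border '')
j=30 s[j]='b': π[30]=1 (border 'b')
j=31 s[j]='b': π[31]=2 (border 'bb')
j=32 s[j]='d': k: 2→1→0; π[32]=0 (border '')
j=33 s[j]='b': π[33]=1 (border 'b')
j=34 s[j]='c': k: 1→0; π[34]=0 (border '')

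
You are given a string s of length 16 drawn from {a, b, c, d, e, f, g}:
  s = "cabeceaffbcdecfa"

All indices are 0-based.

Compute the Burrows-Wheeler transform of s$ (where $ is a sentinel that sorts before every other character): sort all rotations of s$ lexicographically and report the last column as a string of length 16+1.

rank  rotation           last
    0  $cabeceaffbcdecfa  a
    1  a$cabeceaffbcdecf  f
    2  abeceaffbcdecfa$c  c
    3  affbcdecfa$cabece  e
    4  bcdecfa$cabeceaff  f
    5  beceaffbcdecfa$ca  a
    6  cabeceaffbcdecfa$  $
    7  cdecfa$cabeceaffb  b
    8  ceaffbcdecfa$cabe  e
    9  cfa$cabeceaffbcde  e
   10  decfa$cabeceaffbc  c
   11  eaffbcdecfa$cabec  c
   12  eceaffbcdecfa$cab  b
   13  ecfa$cabeceaffbcd  d
   14  fa$cabeceaffbcdec  c
   15  fbcdecfa$cabeceaf  f
   16  ffbcdecfa$cabecea  a

afcefa$beeccbdcfa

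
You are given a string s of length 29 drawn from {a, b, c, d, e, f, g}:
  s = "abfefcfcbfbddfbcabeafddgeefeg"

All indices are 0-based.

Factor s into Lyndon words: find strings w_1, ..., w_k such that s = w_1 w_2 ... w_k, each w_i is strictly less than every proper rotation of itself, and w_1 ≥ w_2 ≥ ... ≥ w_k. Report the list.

emit factor 1: 'abfefcfcbfbddfbc' (i=0, period=16)
emit factor 2: 'abeafddgeefeg' (i=16, period=13)

["abfefcfcbfbddfbc", "abeafddgeefeg"]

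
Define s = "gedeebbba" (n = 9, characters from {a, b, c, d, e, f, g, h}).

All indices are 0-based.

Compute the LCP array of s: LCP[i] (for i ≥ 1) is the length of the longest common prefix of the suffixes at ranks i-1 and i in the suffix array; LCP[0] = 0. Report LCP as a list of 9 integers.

rank | idx | suffix
   0 |   8 | a
   1 |   7 | ba
   2 |   6 | bba
   3 |   5 | bbba
   4 |   2 | deebbba
   5 |   4 | ebbba
   6 |   1 | edeebbba
   7 |   3 | eebbba
   8 |   0 | gedeebbba

SA = [8, 7, 6, 5, 2, 4, 1, 3, 0]
[i] adj suffixes → lcp
  [1] 8/7 → 0 ('')
  [2] 7/6 → 1 ('b')
  [3] 6/5 → 2 ('bb')
  [4] 5/2 → 0 ('')
  [5] 2/4 → 0 ('')
  [6] 4/1 → 1 ('e')
  [7] 1/3 → 1 ('e')
  [8] 3/0 → 0 ('')

[0, 0, 1, 2, 0, 0, 1, 1, 0]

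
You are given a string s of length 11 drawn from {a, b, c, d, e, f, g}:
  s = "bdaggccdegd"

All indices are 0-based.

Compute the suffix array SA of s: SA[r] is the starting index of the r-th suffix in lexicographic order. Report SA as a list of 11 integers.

[2, 0, 5, 6, 10, 1, 7, 8, 4, 9, 3]

rank→(start, suffix):
  0 → (2, 'aggccdegd')
  1 → (0, 'bdaggccdegd')
  2 → (5, 'ccdegd')
  3 → (6, 'cdegd')
  4 → (10, 'd')
  5 → (1, 'daggccdegd')
  6 → (7, 'degd')
  7 → (8, 'egd')
  8 → (4, 'gccdegd')
  9 → (9, 'gd')
  10 → (3, 'ggccdegd')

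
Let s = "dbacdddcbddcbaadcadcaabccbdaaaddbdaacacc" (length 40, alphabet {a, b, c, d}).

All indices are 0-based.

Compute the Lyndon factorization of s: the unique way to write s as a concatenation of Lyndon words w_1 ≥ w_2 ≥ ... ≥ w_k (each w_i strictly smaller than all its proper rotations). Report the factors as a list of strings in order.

["d", "b", "acdddcbddcb", "aadcadc", "aabccbd", "aaaddbdaacacc"]

emit factor 1: 'd' (i=0, period=1)
emit factor 2: 'b' (i=1, period=1)
emit factor 3: 'acdddcbddcb' (i=2, period=11)
emit factor 4: 'aadcadc' (i=13, period=7)
emit factor 5: 'aabccbd' (i=20, period=7)
emit factor 6: 'aaaddbdaacacc' (i=27, period=13)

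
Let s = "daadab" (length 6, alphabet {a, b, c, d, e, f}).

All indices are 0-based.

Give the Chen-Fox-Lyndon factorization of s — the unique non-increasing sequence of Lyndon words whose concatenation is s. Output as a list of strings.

emit factor 1: 'd' (i=0, period=1)
emit factor 2: 'aadab' (i=1, period=5)

["d", "aadab"]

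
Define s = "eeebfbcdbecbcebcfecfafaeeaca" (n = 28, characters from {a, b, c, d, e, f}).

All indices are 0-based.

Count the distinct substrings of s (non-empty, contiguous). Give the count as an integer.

376

rank | idx | suffix
   0 |  27 | a
   1 |  25 | aca
   2 |  22 | aeeaca
   3 |  20 | afaeeaca
   4 |   5 | bcdbecbcebcfecfafaeeaca
   5 |  11 | bcebcfecfafaeeaca
   6 |  14 | bcfecfafaeeaca
   7 |   8 | becbcebcfecfafaeeaca
   8 |   3 | bfbcdbecbcebcfecfafaeeaca
   9 |  26 | ca
  10 |  10 | cbcebcfecfafaeeaca
  11 |   6 | cdbecbcebcfecfafaeeaca
  12 |  12 | cebcfecfafaeeaca
  13 |  18 | cfafaeeaca
  14 |  15 | cfecfafaeeaca
  15 |   7 | dbecbcebcfecfafaeeaca
  16 |  24 | eaca
  17 |  13 | ebcfecfafaeeaca
  18 |   2 | ebfbcdbecbcebcfecfafaeeaca
  19 |   9 | ecbcebcfecfafaeeaca
  20 |  17 | ecfafaeeaca
  21 |  23 | eeaca
  22 |   1 | eebfbcdbecbcebcfecfafaeeaca
  23 |   0 | eeebfbcdbecbcebcfecfafaeeaca
  24 |  21 | faeeaca
  25 |  19 | fafaeeaca
  26 |   4 | fbcdbecbcebcfecfafaeeaca
  27 |  16 | fecfafaeeaca

SA = [27, 25, 22, 20, 5, 11, 14, 8, 3, 26, 10, 6, 12, 18, 15, 7, 24, 13, 2, 9, 17, 23, 1, 0, 21, 19, 4, 16]
[i] adj suffixes → lcp
  [1] 27/25 → 1 ('a')
  [2] 25/22 → 1 ('a')
  [3] 22/20 → 1 ('a')
  [4] 20/5 → 0 ('')
  [5] 5/11 → 2 ('bc')
  [6] 11/14 → 2 ('bc')
  [7] 14/8 → 1 ('b')
  [8] 8/3 → 1 ('b')
  [9] 3/26 → 0 ('')
  [10] 26/10 → 1 ('c')
  [11] 10/6 → 1 ('c')
  [12] 6/12 → 1 ('c')
  [13] 12/18 → 1 ('c')
  [14] 18/15 → 2 ('cf')
  [15] 15/7 → 0 ('')
  [16] 7/24 → 0 ('')
  [17] 24/13 → 1 ('e')
  [18] 13/2 → 2 ('eb')
  [19] 2/9 → 1 ('e')
  [20] 9/17 → 2 ('ec')
  [21] 17/23 → 1 ('e')
  [22] 23/1 → 2 ('ee')
  [23] 1/0 → 2 ('ee')
  [24] 0/21 → 0 ('')
  [25] 21/19 → 2 ('fa')
  [26] 19/4 → 1 ('f')
  [27] 4/16 → 1 ('f')

n(n+1)/2 = 28·29/2 = 406
Σ LCP = 0 + 1 + 1 + 1 + 0 + 2 + 2 + 1 + 1 + 0 + 1 + 1 + 1 + 1 + 2 + 0 + 0 + 1 + 2 + 1 + 2 + 1 + 2 + 2 + 0 + 2 + 1 + 1 = 30
distinct = 406 − 30 = 376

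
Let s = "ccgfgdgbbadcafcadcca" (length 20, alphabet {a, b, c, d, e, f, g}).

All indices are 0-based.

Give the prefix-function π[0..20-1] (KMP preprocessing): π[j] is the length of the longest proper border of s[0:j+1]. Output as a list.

π[0] = 0
j=1 s[j]='c': π[1]=1 (border 'c')
j=2 s[j]='g': k: 1→0; π[2]=0 (border '')
j=3 s[j]='f': π[3]=0 (border '')
j=4 s[j]='g': π[4]=0 (border '')
j=5 s[j]='d': π[5]=0 (border '')
j=6 s[j]='g': π[6]=0 (border '')
j=7 s[j]='b': π[7]=0 (border '')
j=8 s[j]='b': π[8]=0 (border '')
j=9 s[j]='a': π[9]=0 (border '')
j=10 s[j]='d': π[10]=0 (border '')
j=11 s[j]='c': π[11]=1 (border 'c')
j=12 s[j]='a': k: 1→0; π[12]=0 (border '')
j=13 s[j]='f': π[13]=0 (border '')
j=14 s[j]='c': π[14]=1 (border 'c')
j=15 s[j]='a': k: 1→0; π[15]=0 (border '')
j=16 s[j]='d': π[16]=0 (border '')
j=17 s[j]='c': π[17]=1 (border 'c')
j=18 s[j]='c': π[18]=2 (border 'cc')
j=19 s[j]='a': k: 2→1→0; π[19]=0 (border '')

[0, 1, 0, 0, 0, 0, 0, 0, 0, 0, 0, 1, 0, 0, 1, 0, 0, 1, 2, 0]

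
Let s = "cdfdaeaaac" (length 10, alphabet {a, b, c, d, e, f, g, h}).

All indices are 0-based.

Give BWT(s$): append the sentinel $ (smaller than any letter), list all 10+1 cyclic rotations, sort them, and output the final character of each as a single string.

ceaada$fcad

rank  rotation     last
    0  $cdfdaeaaac  c
    1  aaac$cdfdae  e
    2  aac$cdfdaea  a
    3  ac$cdfdaeaa  a
    4  aeaaac$cdfd  d
    5  c$cdfdaeaaa  a
    6  cdfdaeaaac$  $
    7  daeaaac$cdf  f
    8  dfdaeaaac$c  c
    9  eaaac$cdfda  a
   10  fdaeaaac$cd  d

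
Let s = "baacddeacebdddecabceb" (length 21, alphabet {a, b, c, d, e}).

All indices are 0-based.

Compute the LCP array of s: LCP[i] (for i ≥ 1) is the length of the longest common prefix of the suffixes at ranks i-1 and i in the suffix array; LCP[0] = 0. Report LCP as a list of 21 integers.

[0, 1, 1, 2, 0, 1, 1, 1, 0, 1, 1, 3, 0, 2, 3, 1, 2, 0, 1, 2, 1]

rank | idx | suffix
   0 |   1 | aacddeacebdddecabceb
   1 |  16 | abceb
   2 |   2 | acddeacebdddecabceb
   3 |   7 | acebdddecabceb
   4 |  20 | b
   5 |   0 | baacddeacebdddecabceb
   6 |  17 | bceb
   7 |  10 | bdddecabceb
   8 |  15 | cabceb
   9 |   3 | cddeacebdddecabceb
  10 |  18 | ceb
  11 |   8 | cebdddecabceb
  12 |  11 | dddecabceb
  13 |   4 | ddeacebdddecabceb
  14 |  12 | ddecabceb
  15 |   5 | deacebdddecabceb
  16 |  13 | decabceb
  17 |   6 | eacebdddecabceb
  18 |  19 | eb
  19 |   9 | ebdddecabceb
  20 |  14 | ecabceb

SA = [1, 16, 2, 7, 20, 0, 17, 10, 15, 3, 18, 8, 11, 4, 12, 5, 13, 6, 19, 9, 14]
[i] adj suffixes → lcp
  [1] 1/16 → 1 ('a')
  [2] 16/2 → 1 ('a')
  [3] 2/7 → 2 ('ac')
  [4] 7/20 → 0 ('')
  [5] 20/0 → 1 ('b')
  [6] 0/17 → 1 ('b')
  [7] 17/10 → 1 ('b')
  [8] 10/15 → 0 ('')
  [9] 15/3 → 1 ('c')
  [10] 3/18 → 1 ('c')
  [11] 18/8 → 3 ('ceb')
  [12] 8/11 → 0 ('')
  [13] 11/4 → 2 ('dd')
  [14] 4/12 → 3 ('dde')
  [15] 12/5 → 1 ('d')
  [16] 5/13 → 2 ('de')
  [17] 13/6 → 0 ('')
  [18] 6/19 → 1 ('e')
  [19] 19/9 → 2 ('eb')
  [20] 9/14 → 1 ('e')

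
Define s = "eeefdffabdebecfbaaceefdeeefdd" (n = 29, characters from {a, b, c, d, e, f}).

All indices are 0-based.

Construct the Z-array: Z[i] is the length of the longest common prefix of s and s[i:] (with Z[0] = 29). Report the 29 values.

Z[0]=29
i=1: i≥r, start 0; Z[1]=2 extend→box=[1,3)
i=2: min(r-i=1, Z[1]=2)=1; Z[2]=1
i=3: i≥r, start 0; Z[3]=0
i=4: i≥r, start 0; Z[4]=0
i=5: i≥r, start 0; Z[5]=0
i=6: i≥r, start 0; Z[6]=0
i=7: i≥r, start 0; Z[7]=0
i=8: i≥r, start 0; Z[8]=0
i=9: i≥r, start 0; Z[9]=0
i=10: i≥r, start 0; Z[10]=1 extend→box=[10,11)
i=11: i≥r, start 0; Z[11]=0
i=12: i≥r, start 0; Z[12]=1 extend→box=[12,13)
i=13: i≥r, start 0; Z[13]=0
i=14: i≥r, start 0; Z[14]=0
i=15: i≥r, start 0; Z[15]=0
i=16: i≥r, start 0; Z[16]=0
i=17: i≥r, start 0; Z[17]=0
i=18: i≥r, start 0; Z[18]=0
i=19: i≥r, start 0; Z[19]=2 extend→box=[19,21)
i=20: min(r-i=1, Z[1]=2)=1; Z[20]=1
i=21: i≥r, start 0; Z[21]=0
i=22: i≥r, start 0; Z[22]=0
i=23: i≥r, start 0; Z[23]=5 extend→box=[23,28)
i=24: min(r-i=4, Z[1]=2)=2; Z[24]=2
i=25: min(r-i=3, Z[2]=1)=1; Z[25]=1
i=26: min(r-i=2, Z[3]=0)=0; Z[26]=0
i=27: min(r-i=1, Z[4]=0)=0; Z[27]=0
i=28: i≥r, start 0; Z[28]=0

[29, 2, 1, 0, 0, 0, 0, 0, 0, 0, 1, 0, 1, 0, 0, 0, 0, 0, 0, 2, 1, 0, 0, 5, 2, 1, 0, 0, 0]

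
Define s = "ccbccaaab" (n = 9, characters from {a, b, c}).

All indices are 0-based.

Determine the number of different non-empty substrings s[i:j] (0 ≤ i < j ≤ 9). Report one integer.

rank→(start, suffix):
  0 → (5, 'aaab')
  1 → (6, 'aab')
  2 → (7, 'ab')
  3 → (8, 'b')
  4 → (2, 'bccaaab')
  5 → (4, 'caaab')
  6 → (1, 'cbccaaab')
  7 → (3, 'ccaaab')
  8 → (0, 'ccbccaaab')

SA = [5, 6, 7, 8, 2, 4, 1, 3, 0]
i: (SA[i-1],SA[i]) lcp shared
  1: (5,6) 2 'aa'
  2: (6,7) 1 'a'
  3: (7,8) 0 ''
  4: (8,2) 1 'b'
  5: (2,4) 0 ''
  6: (4,1) 1 'c'
  7: (1,3) 1 'c'
  8: (3,0) 2 'cc'

n(n+1)/2 = 9·10/2 = 45
Σ LCP = 0 + 2 + 1 + 0 + 1 + 0 + 1 + 1 + 2 = 8
distinct = 45 − 8 = 37

37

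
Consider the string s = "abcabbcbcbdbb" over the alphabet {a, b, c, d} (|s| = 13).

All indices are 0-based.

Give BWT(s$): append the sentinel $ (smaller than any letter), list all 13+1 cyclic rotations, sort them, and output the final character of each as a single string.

bc$bdaabccbbbb

rank  rotation        last
    0  $abcabbcbcbdbb  b
    1  abbcbcbdbb$abc  c
    2  abcabbcbcbdbb$  $
    3  b$abcabbcbcbdb  b
    4  bb$abcabbcbcbd  d
    5  bbcbcbdbb$abca  a
    6  bcabbcbcbdbb$a  a
    7  bcbcbdbb$abcab  b
    8  bcbdbb$abcabbc  c
    9  bdbb$abcabbcbc  c
   10  cabbcbcbdbb$ab  b
   11  cbcbdbb$abcabb  b
   12  cbdbb$abcabbcb  b
   13  dbb$abcabbcbcb  b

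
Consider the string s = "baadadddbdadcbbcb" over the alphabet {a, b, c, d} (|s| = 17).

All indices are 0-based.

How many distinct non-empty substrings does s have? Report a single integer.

134

rank→(start, suffix):
  0 → (1, 'aadadddbdadcbbcb')
  1 → (2, 'adadddbdadcbbcb')
  2 → (10, 'adcbbcb')
  3 → (4, 'adddbdadcbbcb')
  4 → (16, 'b')
  5 → (0, 'baadadddbdadcbbcb')
  6 → (13, 'bbcb')
  7 → (14, 'bcb')
  8 → (8, 'bdadcbbcb')
  9 → (15, 'cb')
  10 → (12, 'cbbcb')
  11 → (9, 'dadcbbcb')
  12 → (3, 'dadddbdadcbbcb')
  13 → (7, 'dbdadcbbcb')
  14 → (11, 'dcbbcb')
  15 → (6, 'ddbdadcbbcb')
  16 → (5, 'dddbdadcbbcb')

SA = [1, 2, 10, 4, 16, 0, 13, 14, 8, 15, 12, 9, 3, 7, 11, 6, 5]
i: (SA[i-1],SA[i]) lcp shared
  1: (1,2) 1 'a'
  2: (2,10) 2 'ad'
  3: (10,4) 2 'ad'
  4: (4,16) 0 ''
  5: (16,0) 1 'b'
  6: (0,13) 1 'b'
  7: (13,14) 1 'b'
  8: (14,8) 1 'b'
  9: (8,15) 0 ''
  10: (15,12) 2 'cb'
  11: (12,9) 0 ''
  12: (9,3) 3 'dad'
  13: (3,7) 1 'd'
  14: (7,11) 1 'd'
  15: (11,6) 1 'd'
  16: (6,5) 2 'dd'

n(n+1)/2 = 17·18/2 = 153
Σ LCP = 0 + 1 + 2 + 2 + 0 + 1 + 1 + 1 + 1 + 0 + 2 + 0 + 3 + 1 + 1 + 1 + 2 = 19
distinct = 153 − 19 = 134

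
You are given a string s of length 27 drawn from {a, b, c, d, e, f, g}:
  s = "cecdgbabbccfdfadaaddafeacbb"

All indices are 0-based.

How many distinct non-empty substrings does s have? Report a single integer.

355

sorted suffixes:
  #0 SA[0]=16  'aaddafeacbb'
  #1 SA[1]=6  'abbccfdfadaaddafeacbb'
  #2 SA[2]=23  'acbb'
  #3 SA[3]=14  'adaaddafeacbb'
  #4 SA[4]=17  'addafeacbb'
  #5 SA[5]=20  'afeacbb'
  #6 SA[6]=26  'b'
  #7 SA[7]=5  'babbccfdfadaaddafeacbb'
  #8 SA[8]=25  'bb'
  #9 SA[9]=7  'bbccfdfadaaddafeacbb'
  #10 SA[10]=8  'bccfdfadaaddafeacbb'
  #11 SA[11]=24  'cbb'
  #12 SA[12]=9  'ccfdfadaaddafeacbb'
  #13 SA[13]=2  'cdgbabbccfdfadaaddafeacbb'
  #14 SA[14]=0  'cecdgbabbccfdfadaaddafeacbb'
  #15 SA[15]=10  'cfdfadaaddafeacbb'
  #16 SA[16]=15  'daaddafeacbb'
  #17 SA[17]=19  'dafeacbb'
  #18 SA[18]=18  'ddafeacbb'
  #19 SA[19]=12  'dfadaaddafeacbb'
  #20 SA[20]=3  'dgbabbccfdfadaaddafeacbb'
  #21 SA[21]=22  'eacbb'
  #22 SA[22]=1  'ecdgbabbccfdfadaaddafeacbb'
  #23 SA[23]=13  'fadaaddafeacbb'
  #24 SA[24]=11  'fdfadaaddafeacbb'
  #25 SA[25]=21  'feacbb'
  #26 SA[26]=4  'gbabbccfdfadaaddafeacbb'

SA = [16, 6, 23, 14, 17, 20, 26, 5, 25, 7, 8, 24, 9, 2, 0, 10, 15, 19, 18, 12, 3, 22, 1, 13, 11, 21, 4]
rank  pair      lcp
   1  s[16:],s[6:]  1  'a'
   2  s[6:],s[23:]  1  'a'
   3  s[23:],s[14:]  1  'a'
   4  s[14:],s[17:]  2  'ad'
   5  s[17:],s[20:]  1  'a'
   6  s[20:],s[26:]  0  ''
   7  s[26:],s[5:]  1  'b'
   8  s[5:],s[25:]  1  'b'
   9  s[25:],s[7:]  2  'bb'
  10  s[7:],s[8:]  1  'b'
  11  s[8:],s[24:]  0  ''
  12  s[24:],s[9:]  1  'c'
  13  s[9:],s[2:]  1  'c'
  14  s[2:],s[0:]  1  'c'
  15  s[0:],s[10:]  1  'c'
  16  s[10:],s[15:]  0  ''
  17  s[15:],s[19:]  2  'da'
  18  s[19:],s[18:]  1  'd'
  19  s[18:],s[12:]  1  'd'
  20  s[12:],s[3:]  1  'd'
  21  s[3:],s[22:]  0  ''
  22  s[22:],s[1:]  1  'e'
  23  s[1:],s[13:]  0  ''
  24  s[13:],s[11:]  1  'f'
  25  s[11:],s[21:]  1  'f'
  26  s[21:],s[4:]  0  ''

n(n+1)/2 = 27·28/2 = 378
Σ LCP = 0 + 1 + 1 + 1 + 2 + 1 + 0 + 1 + 1 + 2 + 1 + 0 + 1 + 1 + 1 + 1 + 0 + 2 + 1 + 1 + 1 + 0 + 1 + 0 + 1 + 1 + 0 = 23
distinct = 378 − 23 = 355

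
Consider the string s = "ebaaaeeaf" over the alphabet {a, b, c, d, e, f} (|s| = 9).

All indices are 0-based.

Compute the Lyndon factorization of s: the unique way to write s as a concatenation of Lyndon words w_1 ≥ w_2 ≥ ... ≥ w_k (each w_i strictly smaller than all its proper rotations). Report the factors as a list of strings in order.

emit factor 1: 'e' (i=0, period=1)
emit factor 2: 'b' (i=1, period=1)
emit factor 3: 'aaaeeaf' (i=2, period=7)

["e", "b", "aaaeeaf"]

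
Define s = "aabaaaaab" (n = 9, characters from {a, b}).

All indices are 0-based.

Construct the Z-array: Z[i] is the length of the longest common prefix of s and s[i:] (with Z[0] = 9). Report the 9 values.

Z[0]=9
i=1: fresh scan; Z[1]=1 grow→box=[1,2)
i=2: fresh scan; Z[2]=0
i=3: fresh scan; Z[3]=2 grow→box=[3,5)
i=4: min(r-i=1, Z[1]=1)=1; Z[4]=2 grow→box=[4,6)
i=5: min(r-i=1, Z[1]=1)=1; Z[5]=2 grow→box=[5,7)
i=6: min(r-i=1, Z[1]=1)=1; Z[6]=3 grow→box=[6,9)
i=7: min(r-i=2, Z[1]=1)=1; Z[7]=1
i=8: min(r-i=1, Z[2]=0)=0; Z[8]=0

[9, 1, 0, 2, 2, 2, 3, 1, 0]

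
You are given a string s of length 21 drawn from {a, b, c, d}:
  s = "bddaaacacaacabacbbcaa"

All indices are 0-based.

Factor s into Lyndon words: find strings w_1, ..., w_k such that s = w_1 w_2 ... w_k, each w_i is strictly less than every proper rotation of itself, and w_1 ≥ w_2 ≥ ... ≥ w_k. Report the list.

emit factor 1: 'bdd' (i=0, period=3)
emit factor 2: 'aaacacaacabacbbc' (i=3, period=16)
emit factor 3: 'a' (i=19, period=1)
emit factor 4: 'a' (i=20, period=1)

["bdd", "aaacacaacabacbbc", "a", "a"]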